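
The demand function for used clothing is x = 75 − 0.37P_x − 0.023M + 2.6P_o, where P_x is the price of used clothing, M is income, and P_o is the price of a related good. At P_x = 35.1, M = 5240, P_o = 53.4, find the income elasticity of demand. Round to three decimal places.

-1.500

Substituting, x = 75 − 0.37(35.1) − 0.023(5240) + 2.6(53.4) = 75 − 12.987 − 120.52 + 138.84 = 80.333.
∂x/∂M = −0.023, so E_I = -0.023·(5240/80.333) ≈ -1.500.
E_I < 0: inferior good.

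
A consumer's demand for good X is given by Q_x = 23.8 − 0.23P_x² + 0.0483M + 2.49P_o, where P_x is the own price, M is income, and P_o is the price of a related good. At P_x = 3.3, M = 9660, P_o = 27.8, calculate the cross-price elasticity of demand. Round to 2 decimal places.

0.12

Evaluating quantity at (P_x, M, P_o) gives Q_x = 23.8 − 0.23(3.3)² + 0.0483(9660) + 2.49(27.8) = 23.8 − 2.5047 + 466.578 + 69.222 = 557.0953.
∂Q_x/∂P_o = +2.49, so E_xy = 2.49·(27.8/557.0953) ≈ 0.12.
E_xy > 0: the goods are substitutes.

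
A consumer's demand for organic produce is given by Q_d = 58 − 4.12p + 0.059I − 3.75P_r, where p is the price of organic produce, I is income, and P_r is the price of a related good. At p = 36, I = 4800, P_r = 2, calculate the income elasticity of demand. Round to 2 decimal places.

At the given point, Q_d = 58 − 4.12(36) + 0.059(4800) − 3.75(2) = 58 − 148.32 + 283.2 − 7.5 = 185.38.
∂Q_d/∂I = +0.059, so E_I = 0.059·(4800/185.38) ≈ 1.53.
E_I > 1: normal good (luxury).

1.53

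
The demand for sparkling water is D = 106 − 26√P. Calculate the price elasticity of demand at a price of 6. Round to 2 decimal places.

-0.75

At P = 6, D = 42.3133.
dD/dP = −26/(2√P) = −26/(2·2.4495).
Point elasticity E = (dD/dP)·(P/D) = -5.3072 × 6/42.3133 ≈ -0.75.
|E| < 1, so demand is inelastic at this price.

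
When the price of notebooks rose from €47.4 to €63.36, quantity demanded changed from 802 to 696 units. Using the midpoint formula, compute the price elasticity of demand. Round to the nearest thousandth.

%Δq = (696 − 802)/[(802 + 696)/2] = -106/749 ≈ -0.1415.
%ΔP = (63.36 − 47.4)/[(47.4 + 63.36)/2] = 15.96/55.38 ≈ 0.2882.
Arc elasticity E = %Δq/%ΔP ≈ -0.1415/0.2882 ≈ -0.491.
|E| < 1: demand is inelastic over this range.

-0.491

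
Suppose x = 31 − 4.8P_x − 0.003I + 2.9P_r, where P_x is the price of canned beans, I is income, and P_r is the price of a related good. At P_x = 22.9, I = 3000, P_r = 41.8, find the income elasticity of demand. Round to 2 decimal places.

-0.27

Evaluating quantity at (P_x, I, P_r) gives x = 31 − 4.8(22.9) − 0.003(3000) + 2.9(41.8) = 31 − 109.92 − 9 + 121.22 = 33.3.
∂x/∂I = −0.003, so E_I = -0.003·(3000/33.3) ≈ -0.27.
E_I < 0: inferior good.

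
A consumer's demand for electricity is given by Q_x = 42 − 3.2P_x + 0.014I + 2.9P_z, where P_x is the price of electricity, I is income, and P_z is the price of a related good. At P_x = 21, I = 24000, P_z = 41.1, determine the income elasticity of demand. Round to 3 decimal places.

Substituting, Q_x = 42 − 3.2(21) + 0.014(24000) + 2.9(41.1) = 42 − 67.2 + 336 + 119.19 = 429.99.
∂Q_x/∂I = +0.014, so E_I = 0.014·(24000/429.99) ≈ 0.781.
E_I ∈ (0,1): normal good (necessity).

0.781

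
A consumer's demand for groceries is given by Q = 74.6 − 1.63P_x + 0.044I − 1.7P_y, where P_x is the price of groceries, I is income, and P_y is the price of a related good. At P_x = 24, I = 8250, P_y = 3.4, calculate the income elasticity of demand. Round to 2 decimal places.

First evaluate Q: 74.6 − 1.63(24) + 0.044(8250) − 1.7(3.4) = 74.6 − 39.12 + 363 − 5.78 = 392.7.
∂Q/∂I = +0.044, so E_I = 0.044·(8250/392.7) ≈ 0.92.
E_I ∈ (0,1): normal good (necessity).

0.92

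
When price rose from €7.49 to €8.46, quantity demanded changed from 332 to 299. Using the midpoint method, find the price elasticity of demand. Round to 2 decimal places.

%Δq = (299 − 332)/[(332 + 299)/2] = -33/315.5 ≈ -0.1046.
%Δp = (8.46 − 7.49)/[(7.49 + 8.46)/2] = 0.97/7.975 ≈ 0.1216.
Arc elasticity E = %Δq/%Δp ≈ -0.1046/0.1216 ≈ -0.86.
|E| < 1: demand is inelastic over this range.

-0.86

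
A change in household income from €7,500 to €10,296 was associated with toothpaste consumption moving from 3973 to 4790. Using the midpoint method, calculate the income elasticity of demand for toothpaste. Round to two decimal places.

%ΔQ = (4790 − 3973)/[(3973+4790)/2] = 817/4381.5 ≈ 0.1865.
%ΔY = (10,296 − 7,500)/[(7,500+10,296)/2] = 2796/8898 ≈ 0.3142.
E_I = %ΔQ/%ΔY ≈ 0.59.
E_I ∈ (0,1): normal good (necessity).

0.59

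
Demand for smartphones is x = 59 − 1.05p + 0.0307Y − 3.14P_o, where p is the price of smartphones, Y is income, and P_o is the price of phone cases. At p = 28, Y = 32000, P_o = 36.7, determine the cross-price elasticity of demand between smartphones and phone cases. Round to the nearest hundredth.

First evaluate x: 59 − 1.05(28) + 0.0307(32000) − 3.14(36.7) = 59 − 29.4 + 982.4 − 115.238 = 896.762.
∂x/∂P_o = −3.14, so E_xy = -3.14·(36.7/896.762) ≈ -0.13.
E_xy < 0: the goods are complements.

-0.13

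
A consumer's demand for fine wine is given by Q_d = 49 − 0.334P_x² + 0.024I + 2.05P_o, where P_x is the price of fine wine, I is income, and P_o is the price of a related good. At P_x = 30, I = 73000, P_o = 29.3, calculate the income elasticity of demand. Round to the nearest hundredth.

Substituting, Q_d = 49 − 0.334(30)² + 0.024(73000) + 2.05(29.3) = 49 − 300.6 + 1752 + 60.065 = 1560.465.
∂Q_d/∂I = +0.024, so E_I = 0.024·(73000/1560.465) ≈ 1.12.
E_I > 1: normal good (luxury).

1.12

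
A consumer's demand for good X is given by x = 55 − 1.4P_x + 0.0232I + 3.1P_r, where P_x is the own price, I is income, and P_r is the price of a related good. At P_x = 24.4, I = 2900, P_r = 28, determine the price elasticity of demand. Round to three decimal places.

-0.195

Evaluating quantity at (P_x, I, P_r) gives x = 55 − 1.4(24.4) + 0.0232(2900) + 3.1(28) = 55 − 34.16 + 67.28 + 86.8 = 174.92.
∂x/∂P_x = −1.4, so E_p = (−1.4)·(24.4/174.92) ≈ -0.195.
|E_p| < 1: demand is inelastic.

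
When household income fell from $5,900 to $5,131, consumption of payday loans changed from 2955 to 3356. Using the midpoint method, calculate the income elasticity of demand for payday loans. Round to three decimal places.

%ΔQ = (3356 − 2955)/[(2955+3356)/2] = 401/3155.5 ≈ 0.1271.
%ΔY = (5,131 − 5,900)/[(5,900+5,131)/2] = -769/5515.5 ≈ -0.1394.
E_I = %ΔQ/%ΔY ≈ -0.911.
E_I < 0: inferior good.

-0.911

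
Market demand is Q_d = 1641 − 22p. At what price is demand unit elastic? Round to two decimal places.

For linear demand Q_d = a − bp, E = −bp/(a − bp). |E| = 1 ⇒ bp = a − bp ⇒ p = a/(2b).
p = 1641/(2·22) ≈ 37.30.

37.30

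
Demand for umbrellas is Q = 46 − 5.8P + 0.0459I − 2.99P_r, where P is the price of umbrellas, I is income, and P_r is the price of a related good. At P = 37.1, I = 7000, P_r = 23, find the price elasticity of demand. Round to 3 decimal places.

-2.582

First evaluate Q: 46 − 5.8(37.1) + 0.0459(7000) − 2.99(23) = 46 − 215.18 + 321.3 − 68.77 = 83.35.
∂Q/∂P = −5.8, so E_p = (−5.8)·(37.1/83.35) ≈ -2.582.
|E_p| > 1: demand is elastic.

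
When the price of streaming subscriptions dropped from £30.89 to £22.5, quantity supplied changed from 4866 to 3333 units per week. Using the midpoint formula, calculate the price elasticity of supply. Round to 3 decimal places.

1.190

%Δq = (3333 − 4866)/[(4866 + 3333)/2] = -1533/4099.5 ≈ -0.3739.
%Δp = (22.5 − 30.89)/[(30.89 + 22.5)/2] = -8.39/26.695 ≈ -0.3143.
Arc elasticity E = %Δq/%Δp ≈ -0.3739/-0.3143 ≈ 1.190.
|E| > 1: supply is elastic over this range.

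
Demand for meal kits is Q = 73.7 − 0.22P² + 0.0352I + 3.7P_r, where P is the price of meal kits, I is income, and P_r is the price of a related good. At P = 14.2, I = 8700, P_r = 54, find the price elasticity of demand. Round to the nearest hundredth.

At the given point, Q = 73.7 − 0.22(14.2)² + 0.0352(8700) + 3.7(54) = 73.7 − 44.3608 + 306.24 + 199.8 = 535.3792.
∂Q/∂P = −2·0.22·P = -6.248, so E_p = -6.248·(14.2/535.3792) ≈ -0.17.
|E_p| < 1: demand is inelastic.

-0.17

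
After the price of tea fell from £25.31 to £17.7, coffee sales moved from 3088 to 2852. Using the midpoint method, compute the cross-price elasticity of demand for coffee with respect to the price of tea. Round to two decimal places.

0.22

%ΔQ_x = (2852 − 3088)/[(3088+2852)/2] = -236/2970 ≈ -0.0795.
%ΔP_y = (17.7 − 25.31)/[(25.31+17.7)/2] ≈ -0.3539.
E_xy = -0.0795/-0.3539 ≈ 0.22.
E_xy > 0, so coffee and tea are substitutes.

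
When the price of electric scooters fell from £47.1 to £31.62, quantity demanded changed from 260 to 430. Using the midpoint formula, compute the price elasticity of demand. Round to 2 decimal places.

%ΔQ = (430 − 260)/[(260 + 430)/2] = 170/345 ≈ 0.4928.
%Δp = (31.62 − 47.1)/[(47.1 + 31.62)/2] = -15.48/39.36 ≈ -0.3933.
Arc elasticity E = %ΔQ/%Δp ≈ 0.4928/-0.3933 ≈ -1.25.
|E| > 1: demand is elastic over this range.

-1.25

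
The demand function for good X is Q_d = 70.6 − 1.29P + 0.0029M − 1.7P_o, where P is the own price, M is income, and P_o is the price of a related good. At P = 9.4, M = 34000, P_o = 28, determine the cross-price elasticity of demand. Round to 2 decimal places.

Q_d = 70.6 − 1.29(9.4) + 0.0029(34000) − 1.7(28) = 70.6 − 12.126 + 98.6 − 47.6 = 109.474.
∂Q_d/∂P_o = −1.7, so E_xy = -1.7·(28/109.474) ≈ -0.43.
E_xy < 0: the goods are complements.

-0.43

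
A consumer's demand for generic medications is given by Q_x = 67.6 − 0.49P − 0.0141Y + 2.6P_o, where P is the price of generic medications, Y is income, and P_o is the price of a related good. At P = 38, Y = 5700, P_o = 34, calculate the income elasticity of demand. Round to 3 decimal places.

-1.410

Evaluating quantity at (P, Y, P_o) gives Q_x = 67.6 − 0.49(38) − 0.0141(5700) + 2.6(34) = 67.6 − 18.62 − 80.37 + 88.4 = 57.01.
∂Q_x/∂Y = −0.0141, so E_I = -0.0141·(5700/57.01) ≈ -1.410.
E_I < 0: inferior good.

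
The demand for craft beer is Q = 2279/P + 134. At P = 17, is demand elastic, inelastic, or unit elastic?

At P = 17, Q = 268.0588.
dQ/dP = −2279/P² = −7.8858.
Point elasticity E = (dQ/dP)·(P/Q) = -7.8858 × 17/268.0588 ≈ -0.500.
|E| ≈ 0.500 < 1, so demand is inelastic.

inelastic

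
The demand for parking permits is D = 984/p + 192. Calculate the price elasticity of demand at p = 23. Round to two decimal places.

-0.18

At p = 23, D = 234.7826.
dD/dp = −984/p² = −1.8601.
Point elasticity E = (dD/dp)·(p/D) = -1.8601 × 23/234.7826 ≈ -0.18.
|E| < 1, so demand is inelastic at this price.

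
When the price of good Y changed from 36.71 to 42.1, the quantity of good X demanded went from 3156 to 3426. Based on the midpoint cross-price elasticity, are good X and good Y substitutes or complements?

%ΔQ_x = (3426 − 3156)/[(3156+3426)/2] = 270/3291 ≈ 0.0820.
%ΔP_y = (42.1 − 36.71)/[(36.71+42.1)/2] ≈ 0.1368.
E_xy = 0.0820/0.1368 ≈ 0.600.
E_xy > 0, so the goods are substitutes.

substitutes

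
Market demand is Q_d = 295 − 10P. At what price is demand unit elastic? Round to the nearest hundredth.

For linear demand Q_d = a − bP, E = −bP/(a − bP). |E| = 1 ⇒ bP = a − bP ⇒ P = a/(2b).
P = 295/(2·10) = 14.75.

14.75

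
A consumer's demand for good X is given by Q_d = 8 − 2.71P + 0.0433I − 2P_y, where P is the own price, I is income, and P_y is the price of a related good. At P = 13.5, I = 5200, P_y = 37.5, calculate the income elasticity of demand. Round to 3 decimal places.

1.852

Evaluating quantity at (P, I, P_y) gives Q_d = 8 − 2.71(13.5) + 0.0433(5200) − 2(37.5) = 8 − 36.585 + 225.16 − 75 = 121.575.
∂Q_d/∂I = +0.0433, so E_I = 0.0433·(5200/121.575) ≈ 1.852.
E_I > 1: normal good (luxury).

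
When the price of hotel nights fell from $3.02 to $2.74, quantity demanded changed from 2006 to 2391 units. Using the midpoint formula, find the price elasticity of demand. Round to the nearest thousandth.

-1.801

%ΔQ = (2391 − 2006)/[(2006 + 2391)/2] = 385/2198.5 ≈ 0.1751.
%ΔP = (2.74 − 3.02)/[(3.02 + 2.74)/2] = -0.28/2.88 ≈ -0.0972.
Arc elasticity E = %ΔQ/%ΔP ≈ 0.1751/-0.0972 ≈ -1.801.
|E| > 1: demand is elastic over this range.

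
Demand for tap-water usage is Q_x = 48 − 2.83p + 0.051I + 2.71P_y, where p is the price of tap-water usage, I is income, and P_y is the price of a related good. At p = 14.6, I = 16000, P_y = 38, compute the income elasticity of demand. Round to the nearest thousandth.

0.882

At the given point, Q_x = 48 − 2.83(14.6) + 0.051(16000) + 2.71(38) = 48 − 41.318 + 816 + 102.98 = 925.662.
∂Q_x/∂I = +0.051, so E_I = 0.051·(16000/925.662) ≈ 0.882.
E_I ∈ (0,1): normal good (necessity).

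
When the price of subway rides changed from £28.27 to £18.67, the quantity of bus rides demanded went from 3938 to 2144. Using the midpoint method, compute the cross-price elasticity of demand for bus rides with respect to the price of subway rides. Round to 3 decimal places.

1.442

%ΔQ_x = (2144 − 3938)/[(3938+2144)/2] = -1794/3041 ≈ -0.5899.
%ΔP_y = (18.67 − 28.27)/[(28.27+18.67)/2] ≈ -0.4090.
E_xy = -0.5899/-0.4090 ≈ 1.442.
E_xy > 0, so bus rides and subway rides are substitutes.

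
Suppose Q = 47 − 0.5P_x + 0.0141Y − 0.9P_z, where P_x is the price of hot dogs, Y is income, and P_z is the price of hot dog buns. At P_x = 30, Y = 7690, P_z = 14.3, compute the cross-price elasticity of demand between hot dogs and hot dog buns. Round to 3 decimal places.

-0.101

Q = 47 − 0.5(30) + 0.0141(7690) − 0.9(14.3) = 47 − 15 + 108.429 − 12.87 = 127.559.
∂Q/∂P_z = −0.9, so E_xy = -0.9·(14.3/127.559) ≈ -0.101.
E_xy < 0: the goods are complements.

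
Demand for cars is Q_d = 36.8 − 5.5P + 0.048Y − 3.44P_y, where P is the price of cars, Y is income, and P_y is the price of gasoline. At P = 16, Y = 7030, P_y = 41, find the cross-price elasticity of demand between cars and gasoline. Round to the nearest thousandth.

-0.971

At the given point, Q_d = 36.8 − 5.5(16) + 0.048(7030) − 3.44(41) = 36.8 − 88 + 337.44 − 141.04 = 145.2.
∂Q_d/∂P_y = −3.44, so E_xy = -3.44·(41/145.2) ≈ -0.971.
E_xy < 0: the goods are complements.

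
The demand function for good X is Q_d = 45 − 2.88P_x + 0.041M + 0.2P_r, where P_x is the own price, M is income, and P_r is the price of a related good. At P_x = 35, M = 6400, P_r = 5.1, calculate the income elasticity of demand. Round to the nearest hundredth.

First evaluate Q_d: 45 − 2.88(35) + 0.041(6400) + 0.2(5.1) = 45 − 100.8 + 262.4 + 1.02 = 207.62.
∂Q_d/∂M = +0.041, so E_I = 0.041·(6400/207.62) ≈ 1.26.
E_I > 1: normal good (luxury).

1.26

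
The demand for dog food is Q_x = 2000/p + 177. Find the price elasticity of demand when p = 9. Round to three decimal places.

-0.557

At p = 9, Q_x = 399.2222.
dQ_x/dp = −2000/p² = −24.6914.
Point elasticity E = (dQ_x/dp)·(p/Q_x) = -24.6914 × 9/399.2222 ≈ -0.557.
|E| < 1, so demand is inelastic at this price.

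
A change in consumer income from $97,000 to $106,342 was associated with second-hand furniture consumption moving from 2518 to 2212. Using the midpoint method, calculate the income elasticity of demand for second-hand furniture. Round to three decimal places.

-1.408

%ΔQ = (2212 − 2518)/[(2518+2212)/2] = -306/2365 ≈ -0.1294.
%ΔI = (106,342 − 97,000)/[(97,000+106,342)/2] = 9342/101671 ≈ 0.0919.
E_I = %ΔQ/%ΔI ≈ -1.408.
E_I < 0: inferior good.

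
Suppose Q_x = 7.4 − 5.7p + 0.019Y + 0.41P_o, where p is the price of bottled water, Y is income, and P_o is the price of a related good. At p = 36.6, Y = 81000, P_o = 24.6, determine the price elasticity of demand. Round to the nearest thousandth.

Q_x = 7.4 − 5.7(36.6) + 0.019(81000) + 0.41(24.6) = 7.4 − 208.62 + 1539 + 10.086 = 1347.866.
∂Q_x/∂p = −5.7, so E_p = (−5.7)·(36.6/1347.866) ≈ -0.155.
|E_p| < 1: demand is inelastic.

-0.155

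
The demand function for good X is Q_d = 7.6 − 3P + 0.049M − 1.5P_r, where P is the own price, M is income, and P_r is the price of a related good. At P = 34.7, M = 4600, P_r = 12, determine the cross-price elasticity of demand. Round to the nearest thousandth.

Evaluating quantity at (P, M, P_r) gives Q_d = 7.6 − 3(34.7) + 0.049(4600) − 1.5(12) = 7.6 − 104.1 + 225.4 − 18 = 110.9.
∂Q_d/∂P_r = −1.5, so E_xy = -1.5·(12/110.9) ≈ -0.162.
E_xy < 0: the goods are complements.

-0.162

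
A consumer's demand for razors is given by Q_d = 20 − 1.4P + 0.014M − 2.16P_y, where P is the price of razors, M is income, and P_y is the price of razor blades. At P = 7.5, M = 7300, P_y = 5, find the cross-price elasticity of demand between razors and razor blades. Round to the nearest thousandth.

-0.107

First evaluate Q_d: 20 − 1.4(7.5) + 0.014(7300) − 2.16(5) = 20 − 10.5 + 102.2 − 10.8 = 100.9.
∂Q_d/∂P_y = −2.16, so E_xy = -2.16·(5/100.9) ≈ -0.107.
E_xy < 0: the goods are complements.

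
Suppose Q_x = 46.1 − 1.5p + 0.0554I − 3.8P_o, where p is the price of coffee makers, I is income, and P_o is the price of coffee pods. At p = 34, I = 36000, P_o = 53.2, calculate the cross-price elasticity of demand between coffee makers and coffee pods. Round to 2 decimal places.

-0.11

Evaluating quantity at (p, I, P_o) gives Q_x = 46.1 − 1.5(34) + 0.0554(36000) − 3.8(53.2) = 46.1 − 51 + 1994.4 − 202.16 = 1787.34.
∂Q_x/∂P_o = −3.8, so E_xy = -3.8·(53.2/1787.34) ≈ -0.11.
E_xy < 0: the goods are complements.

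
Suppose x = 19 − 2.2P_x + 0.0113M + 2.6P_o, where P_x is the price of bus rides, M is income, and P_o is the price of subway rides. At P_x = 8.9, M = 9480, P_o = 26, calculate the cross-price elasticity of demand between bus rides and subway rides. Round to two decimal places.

Substituting, x = 19 − 2.2(8.9) + 0.0113(9480) + 2.6(26) = 19 − 19.58 + 107.124 + 67.6 = 174.144.
∂x/∂P_o = +2.6, so E_xy = 2.6·(26/174.144) ≈ 0.39.
E_xy > 0: the goods are substitutes.

0.39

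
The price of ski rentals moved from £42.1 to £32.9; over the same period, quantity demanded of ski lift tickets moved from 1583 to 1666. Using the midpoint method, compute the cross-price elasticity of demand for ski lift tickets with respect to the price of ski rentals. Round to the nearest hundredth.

-0.21

%ΔQ_x = (1666 − 1583)/[(1583+1666)/2] = 83/1624.5 ≈ 0.0511.
%ΔP_y = (32.9 − 42.1)/[(42.1+32.9)/2] ≈ -0.2453.
E_xy = 0.0511/-0.2453 ≈ -0.21.
E_xy < 0, so ski lift tickets and ski rentals are complements.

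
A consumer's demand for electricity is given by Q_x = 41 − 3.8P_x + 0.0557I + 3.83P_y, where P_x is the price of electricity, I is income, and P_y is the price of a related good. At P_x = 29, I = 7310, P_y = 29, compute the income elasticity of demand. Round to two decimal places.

First evaluate Q_x: 41 − 3.8(29) + 0.0557(7310) + 3.83(29) = 41 − 110.2 + 407.167 + 111.07 = 449.037.
∂Q_x/∂I = +0.0557, so E_I = 0.0557·(7310/449.037) ≈ 0.91.
E_I ∈ (0,1): normal good (necessity).

0.91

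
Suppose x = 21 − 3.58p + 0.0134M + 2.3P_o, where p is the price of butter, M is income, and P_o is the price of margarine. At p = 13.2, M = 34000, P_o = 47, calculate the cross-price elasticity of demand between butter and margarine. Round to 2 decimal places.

0.20

Evaluating quantity at (p, M, P_o) gives x = 21 − 3.58(13.2) + 0.0134(34000) + 2.3(47) = 21 − 47.256 + 455.6 + 108.1 = 537.444.
∂x/∂P_o = +2.3, so E_xy = 2.3·(47/537.444) ≈ 0.20.
E_xy > 0: the goods are substitutes.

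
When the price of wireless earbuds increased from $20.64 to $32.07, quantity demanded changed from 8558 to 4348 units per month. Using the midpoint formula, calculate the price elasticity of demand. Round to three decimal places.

-1.504

%Δq = (4348 − 8558)/[(8558 + 4348)/2] = -4210/6453 ≈ -0.6524.
%ΔP = (32.07 − 20.64)/[(20.64 + 32.07)/2] = 11.43/26.355 ≈ 0.4337.
Arc elasticity E = %Δq/%ΔP ≈ -0.6524/0.4337 ≈ -1.504.
|E| > 1: demand is elastic over this range.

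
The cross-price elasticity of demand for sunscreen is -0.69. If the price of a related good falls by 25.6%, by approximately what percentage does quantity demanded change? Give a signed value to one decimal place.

17.7

%ΔQ ≈ E × %ΔP_y = (-0.69) × (-25.6%) ≈ 17.7%.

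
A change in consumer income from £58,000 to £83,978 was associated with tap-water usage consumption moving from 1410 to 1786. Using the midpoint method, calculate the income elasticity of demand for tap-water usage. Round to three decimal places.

0.643

%ΔQ = (1786 − 1410)/[(1410+1786)/2] = 376/1598 ≈ 0.2353.
%ΔI = (83,978 − 58,000)/[(58,000+83,978)/2] = 25978/70989 ≈ 0.3659.
E_I = %ΔQ/%ΔI ≈ 0.643.
E_I ∈ (0,1): normal good (necessity).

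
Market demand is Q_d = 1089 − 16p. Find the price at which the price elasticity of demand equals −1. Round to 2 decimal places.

For linear demand Q_d = a − bp, E = −bp/(a − bp). |E| = 1 ⇒ bp = a − bp ⇒ p = a/(2b).
p = 1089/(2·16) ≈ 34.03.

34.03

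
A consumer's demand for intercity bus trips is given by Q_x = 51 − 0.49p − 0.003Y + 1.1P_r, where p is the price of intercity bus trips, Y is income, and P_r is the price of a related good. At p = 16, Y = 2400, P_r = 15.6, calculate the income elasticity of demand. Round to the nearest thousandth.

Substituting, Q_x = 51 − 0.49(16) − 0.003(2400) + 1.1(15.6) = 51 − 7.84 − 7.2 + 17.16 = 53.12.
∂Q_x/∂Y = −0.003, so E_I = -0.003·(2400/53.12) ≈ -0.136.
E_I < 0: inferior good.

-0.136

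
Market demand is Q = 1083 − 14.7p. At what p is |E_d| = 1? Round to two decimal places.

For linear demand Q = a − bp, E = −bp/(a − bp). |E| = 1 ⇒ bp = a − bp ⇒ p = a/(2b).
p = 1083/(2·14.7) ≈ 36.84.

36.84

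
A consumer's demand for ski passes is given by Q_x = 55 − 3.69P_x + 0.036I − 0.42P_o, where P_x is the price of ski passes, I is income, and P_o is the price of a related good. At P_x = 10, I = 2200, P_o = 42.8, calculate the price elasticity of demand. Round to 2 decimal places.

-0.47

Evaluating quantity at (P_x, I, P_o) gives Q_x = 55 − 3.69(10) + 0.036(2200) − 0.42(42.8) = 55 − 36.9 + 79.2 − 17.976 = 79.324.
∂Q_x/∂P_x = −3.69, so E_p = (−3.69)·(10/79.324) ≈ -0.47.
|E_p| < 1: demand is inelastic.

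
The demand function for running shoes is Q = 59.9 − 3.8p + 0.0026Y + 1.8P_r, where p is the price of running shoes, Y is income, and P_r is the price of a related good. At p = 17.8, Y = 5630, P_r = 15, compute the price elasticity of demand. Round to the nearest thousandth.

Q = 59.9 − 3.8(17.8) + 0.0026(5630) + 1.8(15) = 59.9 − 67.64 + 14.638 + 27 = 33.898.
∂Q/∂p = −3.8, so E_p = (−3.8)·(17.8/33.898) ≈ -1.995.
|E_p| > 1: demand is elastic.

-1.995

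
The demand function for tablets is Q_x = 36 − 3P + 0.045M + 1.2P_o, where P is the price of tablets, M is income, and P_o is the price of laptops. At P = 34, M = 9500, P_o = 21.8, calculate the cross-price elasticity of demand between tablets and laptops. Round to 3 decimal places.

Substituting, Q_x = 36 − 3(34) + 0.045(9500) + 1.2(21.8) = 36 − 102 + 427.5 + 26.16 = 387.66.
∂Q_x/∂P_o = +1.2, so E_xy = 1.2·(21.8/387.66) ≈ 0.067.
E_xy > 0: the goods are substitutes.

0.067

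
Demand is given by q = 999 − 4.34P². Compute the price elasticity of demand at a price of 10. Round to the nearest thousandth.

At P = 10, q = 565.
dq/dP = −2·4.34·P = −86.8.
Point elasticity E = (dq/dP)·(P/q) = -86.8 × 10/565 ≈ -1.536.
|E| > 1, so demand is elastic at this price.

-1.536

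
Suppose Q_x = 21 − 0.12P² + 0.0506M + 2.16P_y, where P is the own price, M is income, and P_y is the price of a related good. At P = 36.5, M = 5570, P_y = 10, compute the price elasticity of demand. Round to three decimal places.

-1.943

Evaluating quantity at (P, M, P_y) gives Q_x = 21 − 0.12(36.5)² + 0.0506(5570) + 2.16(10) = 21 − 159.87 + 281.842 + 21.6 = 164.572.
∂Q_x/∂P = −2·0.12·P = -8.76, so E_p = -8.76·(36.5/164.572) ≈ -1.943.
|E_p| > 1: demand is elastic.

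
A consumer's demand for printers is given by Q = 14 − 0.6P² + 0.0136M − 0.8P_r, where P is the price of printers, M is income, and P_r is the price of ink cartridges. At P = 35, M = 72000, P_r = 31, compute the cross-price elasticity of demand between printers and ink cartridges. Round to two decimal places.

-0.11

Evaluating quantity at (P, M, P_r) gives Q = 14 − 0.6(35)² + 0.0136(72000) − 0.8(31) = 14 − 735 + 979.2 − 24.8 = 233.4.
∂Q/∂P_r = −0.8, so E_xy = -0.8·(31/233.4) ≈ -0.11.
E_xy < 0: the goods are complements.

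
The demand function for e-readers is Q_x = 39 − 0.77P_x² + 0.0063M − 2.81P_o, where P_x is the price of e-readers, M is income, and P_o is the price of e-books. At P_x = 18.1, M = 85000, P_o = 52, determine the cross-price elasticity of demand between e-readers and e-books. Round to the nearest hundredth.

At the given point, Q_x = 39 − 0.77(18.1)² + 0.0063(85000) − 2.81(52) = 39 − 252.2597 + 535.5 − 146.12 = 176.1203.
∂Q_x/∂P_o = −2.81, so E_xy = -2.81·(52/176.1203) ≈ -0.83.
E_xy < 0: the goods are complements.

-0.83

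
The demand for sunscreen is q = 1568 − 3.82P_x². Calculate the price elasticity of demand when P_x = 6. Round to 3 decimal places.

At P_x = 6, q = 1430.48.
dq/dP_x = −2·3.82·P_x = −45.84.
Point elasticity E = (dq/dP_x)·(P_x/q) = -45.84 × 6/1430.48 ≈ -0.192.
|E| < 1, so demand is inelastic at this price.

-0.192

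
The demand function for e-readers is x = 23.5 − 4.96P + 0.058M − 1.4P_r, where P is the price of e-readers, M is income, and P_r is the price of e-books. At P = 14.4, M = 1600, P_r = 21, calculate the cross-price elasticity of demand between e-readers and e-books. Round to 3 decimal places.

-1.900

x = 23.5 − 4.96(14.4) + 0.058(1600) − 1.4(21) = 23.5 − 71.424 + 92.8 − 29.4 = 15.476.
∂x/∂P_r = −1.4, so E_xy = -1.4·(21/15.476) ≈ -1.900.
E_xy < 0: the goods are complements.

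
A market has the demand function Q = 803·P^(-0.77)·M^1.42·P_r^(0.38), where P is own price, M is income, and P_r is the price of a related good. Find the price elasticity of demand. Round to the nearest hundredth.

-0.77

For a Cobb–Douglas (constant-elasticity) form Q = A·P^α·…, the elasticity with respect to P equals the exponent α at every point.
Here the exponent on P is -0.77, so the price elasticity of demand is -0.77.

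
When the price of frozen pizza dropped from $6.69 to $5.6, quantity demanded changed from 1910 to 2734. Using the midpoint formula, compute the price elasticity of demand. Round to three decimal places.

-2.001

%ΔQ = (2734 − 1910)/[(1910 + 2734)/2] = 824/2322 ≈ 0.3549.
%Δp = (5.6 − 6.69)/[(6.69 + 5.6)/2] = -1.09/6.145 ≈ -0.1774.
Arc elasticity E = %ΔQ/%Δp ≈ 0.3549/-0.1774 ≈ -2.001.
|E| > 1: demand is elastic over this range.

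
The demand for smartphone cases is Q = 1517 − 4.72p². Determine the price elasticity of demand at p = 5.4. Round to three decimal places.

At p = 5.4, Q = 1379.3648.
dQ/dp = −2·4.72·p = −50.976.
Point elasticity E = (dQ/dp)·(p/Q) = -50.976 × 5.4/1379.3648 ≈ -0.200.
|E| < 1, so demand is inelastic at this price.

-0.200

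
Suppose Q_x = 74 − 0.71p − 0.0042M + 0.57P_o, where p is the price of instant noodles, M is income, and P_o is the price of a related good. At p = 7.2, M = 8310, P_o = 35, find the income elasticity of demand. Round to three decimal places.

-0.647

At the given point, Q_x = 74 − 0.71(7.2) − 0.0042(8310) + 0.57(35) = 74 − 5.112 − 34.902 + 19.95 = 53.936.
∂Q_x/∂M = −0.0042, so E_I = -0.0042·(8310/53.936) ≈ -0.647.
E_I < 0: inferior good.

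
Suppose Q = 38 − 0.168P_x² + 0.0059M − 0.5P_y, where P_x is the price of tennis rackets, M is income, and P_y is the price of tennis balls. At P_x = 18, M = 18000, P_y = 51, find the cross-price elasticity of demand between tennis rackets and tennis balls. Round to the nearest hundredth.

First evaluate Q: 38 − 0.168(18)² + 0.0059(18000) − 0.5(51) = 38 − 54.432 + 106.2 − 25.5 = 64.268.
∂Q/∂P_y = −0.5, so E_xy = -0.5·(51/64.268) ≈ -0.40.
E_xy < 0: the goods are complements.

-0.40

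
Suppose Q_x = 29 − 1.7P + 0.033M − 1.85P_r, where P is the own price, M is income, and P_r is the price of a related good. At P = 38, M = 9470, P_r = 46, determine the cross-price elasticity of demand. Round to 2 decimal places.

At the given point, Q_x = 29 − 1.7(38) + 0.033(9470) − 1.85(46) = 29 − 64.6 + 312.51 − 85.1 = 191.81.
∂Q_x/∂P_r = −1.85, so E_xy = -1.85·(46/191.81) ≈ -0.44.
E_xy < 0: the goods are complements.

-0.44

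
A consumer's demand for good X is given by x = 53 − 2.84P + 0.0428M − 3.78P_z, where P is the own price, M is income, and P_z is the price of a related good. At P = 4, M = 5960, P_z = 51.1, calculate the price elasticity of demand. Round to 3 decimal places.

-0.110

First evaluate x: 53 − 2.84(4) + 0.0428(5960) − 3.78(51.1) = 53 − 11.36 + 255.088 − 193.158 = 103.57.
∂x/∂P = −2.84, so E_p = (−2.84)·(4/103.57) ≈ -0.110.
|E_p| < 1: demand is inelastic.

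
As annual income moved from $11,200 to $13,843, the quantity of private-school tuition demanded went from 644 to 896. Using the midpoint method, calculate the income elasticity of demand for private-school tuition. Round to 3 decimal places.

%ΔQ = (896 − 644)/[(644+896)/2] = 252/770 ≈ 0.3273.
%ΔI = (13,843 − 11,200)/[(11,200+13,843)/2] = 2643/12521.5 ≈ 0.2111.
E_I = %ΔQ/%ΔI ≈ 1.550.
E_I > 1: normal good (luxury).

1.550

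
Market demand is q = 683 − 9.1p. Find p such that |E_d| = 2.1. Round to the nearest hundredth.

Set −bp/(a − bp) = −2.1 ⇒ bp = 2.1(a − bp) ⇒ bp(1+2.1) = 2.1·a.
p = 2.1·683/(9.1·3.1) ≈ 50.84.

50.84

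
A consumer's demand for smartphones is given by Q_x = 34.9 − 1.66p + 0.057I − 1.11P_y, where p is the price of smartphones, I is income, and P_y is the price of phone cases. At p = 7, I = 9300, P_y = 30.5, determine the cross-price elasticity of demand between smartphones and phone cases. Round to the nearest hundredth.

-0.07

Q_x = 34.9 − 1.66(7) + 0.057(9300) − 1.11(30.5) = 34.9 − 11.62 + 530.1 − 33.855 = 519.525.
∂Q_x/∂P_y = −1.11, so E_xy = -1.11·(30.5/519.525) ≈ -0.07.
E_xy < 0: the goods are complements.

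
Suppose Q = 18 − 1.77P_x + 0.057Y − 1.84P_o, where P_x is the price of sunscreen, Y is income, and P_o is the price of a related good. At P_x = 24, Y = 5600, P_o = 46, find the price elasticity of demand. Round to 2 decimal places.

-0.20

Evaluating quantity at (P_x, Y, P_o) gives Q = 18 − 1.77(24) + 0.057(5600) − 1.84(46) = 18 − 42.48 + 319.2 − 84.64 = 210.08.
∂Q/∂P_x = −1.77, so E_p = (−1.77)·(24/210.08) ≈ -0.20.
|E_p| < 1: demand is inelastic.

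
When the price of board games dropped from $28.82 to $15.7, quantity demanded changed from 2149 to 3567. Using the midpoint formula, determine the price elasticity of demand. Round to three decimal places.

-0.842

%ΔQ = (3567 − 2149)/[(2149 + 3567)/2] = 1418/2858 ≈ 0.4962.
%Δp = (15.7 − 28.82)/[(28.82 + 15.7)/2] = -13.12/22.26 ≈ -0.5894.
Arc elasticity E = %ΔQ/%Δp ≈ 0.4962/-0.5894 ≈ -0.842.
|E| < 1: demand is inelastic over this range.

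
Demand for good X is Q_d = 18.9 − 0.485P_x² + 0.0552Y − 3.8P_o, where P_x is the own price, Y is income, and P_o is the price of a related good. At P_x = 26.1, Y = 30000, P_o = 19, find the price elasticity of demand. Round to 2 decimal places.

-0.52

Q_d = 18.9 − 0.485(26.1)² + 0.0552(30000) − 3.8(19) = 18.9 − 330.3869 + 1656 − 72.2 = 1272.3132.
∂Q_d/∂P_x = −2·0.485·P_x = -25.317, so E_p = -25.317·(26.1/1272.3132) ≈ -0.52.
|E_p| < 1: demand is inelastic.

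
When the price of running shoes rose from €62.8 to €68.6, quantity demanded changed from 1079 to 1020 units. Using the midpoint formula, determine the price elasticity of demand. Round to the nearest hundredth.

-0.64

%Δq = (1020 − 1079)/[(1079 + 1020)/2] = -59/1049.5 ≈ -0.0562.
%ΔP = (68.6 − 62.8)/[(62.8 + 68.6)/2] = 5.8/65.7 ≈ 0.0883.
Arc elasticity E = %Δq/%ΔP ≈ -0.0562/0.0883 ≈ -0.64.
|E| < 1: demand is inelastic over this range.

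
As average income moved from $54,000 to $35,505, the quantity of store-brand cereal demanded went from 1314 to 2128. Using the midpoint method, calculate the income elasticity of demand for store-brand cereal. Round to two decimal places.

-1.14

%ΔQ = (2128 − 1314)/[(1314+2128)/2] = 814/1721 ≈ 0.4730.
%ΔM = (35,505 − 54,000)/[(54,000+35,505)/2] = -18495/44752.5 ≈ -0.4133.
E_I = %ΔQ/%ΔM ≈ -1.14.
E_I < 0: inferior good.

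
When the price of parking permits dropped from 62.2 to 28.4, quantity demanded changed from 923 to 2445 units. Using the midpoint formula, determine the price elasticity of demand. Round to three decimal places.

%Δq = (2445 − 923)/[(923 + 2445)/2] = 1522/1684 ≈ 0.9038.
%Δp = (28.4 − 62.2)/[(62.2 + 28.4)/2] = -33.8/45.3 ≈ -0.7461.
Arc elasticity E = %Δq/%Δp ≈ 0.9038/-0.7461 ≈ -1.211.
|E| > 1: demand is elastic over this range.

-1.211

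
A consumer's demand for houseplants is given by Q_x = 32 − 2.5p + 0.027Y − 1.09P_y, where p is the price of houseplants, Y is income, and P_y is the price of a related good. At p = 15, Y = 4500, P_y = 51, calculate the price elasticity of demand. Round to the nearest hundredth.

-0.62

Q_x = 32 − 2.5(15) + 0.027(4500) − 1.09(51) = 32 − 37.5 + 121.5 − 55.59 = 60.41.
∂Q_x/∂p = −2.5, so E_p = (−2.5)·(15/60.41) ≈ -0.62.
|E_p| < 1: demand is inelastic.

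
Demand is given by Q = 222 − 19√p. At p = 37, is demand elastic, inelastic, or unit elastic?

inelastic

At p = 37, Q = 106.4275.
dQ/dp = −19/(2√p) = −19/(2·6.0828).
Point elasticity E = (dQ/dp)·(p/Q) = -1.5618 × 37/106.4275 ≈ -0.543.
|E| ≈ 0.543 < 1, so demand is inelastic.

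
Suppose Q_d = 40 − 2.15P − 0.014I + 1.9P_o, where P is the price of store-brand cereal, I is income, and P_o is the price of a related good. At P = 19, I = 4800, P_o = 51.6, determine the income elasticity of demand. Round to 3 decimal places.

At the given point, Q_d = 40 − 2.15(19) − 0.014(4800) + 1.9(51.6) = 40 − 40.85 − 67.2 + 98.04 = 29.99.
∂Q_d/∂I = −0.014, so E_I = -0.014·(4800/29.99) ≈ -2.241.
E_I < 0: inferior good.

-2.241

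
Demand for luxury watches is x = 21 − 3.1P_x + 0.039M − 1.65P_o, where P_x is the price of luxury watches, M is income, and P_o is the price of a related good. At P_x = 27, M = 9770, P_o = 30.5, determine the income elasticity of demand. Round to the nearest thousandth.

x = 21 − 3.1(27) + 0.039(9770) − 1.65(30.5) = 21 − 83.7 + 381.03 − 50.325 = 268.005.
∂x/∂M = +0.039, so E_I = 0.039·(9770/268.005) ≈ 1.422.
E_I > 1: normal good (luxury).

1.422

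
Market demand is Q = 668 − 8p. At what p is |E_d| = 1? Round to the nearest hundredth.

41.75

For linear demand Q = a − bp, E = −bp/(a − bp). |E| = 1 ⇒ bp = a − bp ⇒ p = a/(2b).
p = 668/(2·8) = 41.75.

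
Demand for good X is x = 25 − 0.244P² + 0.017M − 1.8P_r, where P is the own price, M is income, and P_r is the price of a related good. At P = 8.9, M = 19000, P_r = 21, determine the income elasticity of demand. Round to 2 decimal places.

1.11

Substituting, x = 25 − 0.244(8.9)² + 0.017(19000) − 1.8(21) = 25 − 19.3272 + 323 − 37.8 = 290.8728.
∂x/∂M = +0.017, so E_I = 0.017·(19000/290.8728) ≈ 1.11.
E_I > 1: normal good (luxury).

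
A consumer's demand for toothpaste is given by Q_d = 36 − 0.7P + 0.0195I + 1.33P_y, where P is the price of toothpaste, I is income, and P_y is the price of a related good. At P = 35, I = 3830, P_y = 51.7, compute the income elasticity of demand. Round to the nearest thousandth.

First evaluate Q_d: 36 − 0.7(35) + 0.0195(3830) + 1.33(51.7) = 36 − 24.5 + 74.685 + 68.761 = 154.946.
∂Q_d/∂I = +0.0195, so E_I = 0.0195·(3830/154.946) ≈ 0.482.
E_I ∈ (0,1): normal good (necessity).

0.482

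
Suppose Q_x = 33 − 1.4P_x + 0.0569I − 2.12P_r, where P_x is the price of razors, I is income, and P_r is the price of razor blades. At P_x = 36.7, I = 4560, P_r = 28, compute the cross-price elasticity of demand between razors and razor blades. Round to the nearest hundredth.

-0.33

At the given point, Q_x = 33 − 1.4(36.7) + 0.0569(4560) − 2.12(28) = 33 − 51.38 + 259.464 − 59.36 = 181.724.
∂Q_x/∂P_r = −2.12, so E_xy = -2.12·(28/181.724) ≈ -0.33.
E_xy < 0: the goods are complements.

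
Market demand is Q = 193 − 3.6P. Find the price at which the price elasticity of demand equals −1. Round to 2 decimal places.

For linear demand Q = a − bP, E = −bP/(a − bP). |E| = 1 ⇒ bP = a − bP ⇒ P = a/(2b).
P = 193/(2·3.6) ≈ 26.81.

26.81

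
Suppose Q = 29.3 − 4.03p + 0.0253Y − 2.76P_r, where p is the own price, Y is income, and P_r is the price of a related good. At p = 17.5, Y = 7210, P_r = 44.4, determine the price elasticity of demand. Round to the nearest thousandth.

Evaluating quantity at (p, Y, P_r) gives Q = 29.3 − 4.03(17.5) + 0.0253(7210) − 2.76(44.4) = 29.3 − 70.525 + 182.413 − 122.544 = 18.644.
∂Q/∂p = −4.03, so E_p = (−4.03)·(17.5/18.644) ≈ -3.783.
|E_p| > 1: demand is elastic.

-3.783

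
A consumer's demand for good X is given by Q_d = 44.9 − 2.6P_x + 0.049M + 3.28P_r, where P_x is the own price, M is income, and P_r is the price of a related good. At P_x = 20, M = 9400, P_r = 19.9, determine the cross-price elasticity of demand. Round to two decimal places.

0.13

Substituting, Q_d = 44.9 − 2.6(20) + 0.049(9400) + 3.28(19.9) = 44.9 − 52 + 460.6 + 65.272 = 518.772.
∂Q_d/∂P_r = +3.28, so E_xy = 3.28·(19.9/518.772) ≈ 0.13.
E_xy > 0: the goods are substitutes.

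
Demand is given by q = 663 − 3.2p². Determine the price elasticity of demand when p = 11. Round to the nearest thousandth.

At p = 11, q = 275.8.
dq/dp = −2·3.2·p = −70.4.
Point elasticity E = (dq/dp)·(p/q) = -70.4 × 11/275.8 ≈ -2.808.
|E| > 1, so demand is elastic at this price.

-2.808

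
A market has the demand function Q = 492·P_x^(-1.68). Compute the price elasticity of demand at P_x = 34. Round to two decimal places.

-1.68

For a Cobb–Douglas (constant-elasticity) form Q = A·P_x^α·…, the elasticity with respect to P_x equals the exponent α at every point.
Here the exponent on P_x is -1.68, so the price elasticity of demand is -1.68.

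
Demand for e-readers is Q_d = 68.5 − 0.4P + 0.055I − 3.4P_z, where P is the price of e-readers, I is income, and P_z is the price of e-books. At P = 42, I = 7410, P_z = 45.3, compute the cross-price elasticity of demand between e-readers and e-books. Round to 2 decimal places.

First evaluate Q_d: 68.5 − 0.4(42) + 0.055(7410) − 3.4(45.3) = 68.5 − 16.8 + 407.55 − 154.02 = 305.23.
∂Q_d/∂P_z = −3.4, so E_xy = -3.4·(45.3/305.23) ≈ -0.50.
E_xy < 0: the goods are complements.

-0.50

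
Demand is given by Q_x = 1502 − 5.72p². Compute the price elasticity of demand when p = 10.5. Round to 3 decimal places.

At p = 10.5, Q_x = 871.37.
dQ_x/dp = −2·5.72·p = −120.12.
Point elasticity E = (dQ_x/dp)·(p/Q_x) = -120.12 × 10.5/871.37 ≈ -1.447.
|E| > 1, so demand is elastic at this price.

-1.447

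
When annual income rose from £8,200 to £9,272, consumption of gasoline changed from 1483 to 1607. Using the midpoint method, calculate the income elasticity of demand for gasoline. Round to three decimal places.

0.654

%ΔQ = (1607 − 1483)/[(1483+1607)/2] = 124/1545 ≈ 0.0803.
%ΔI = (9,272 − 8,200)/[(8,200+9,272)/2] = 1072/8736 ≈ 0.1227.
E_I = %ΔQ/%ΔI ≈ 0.654.
E_I ∈ (0,1): normal good (necessity).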